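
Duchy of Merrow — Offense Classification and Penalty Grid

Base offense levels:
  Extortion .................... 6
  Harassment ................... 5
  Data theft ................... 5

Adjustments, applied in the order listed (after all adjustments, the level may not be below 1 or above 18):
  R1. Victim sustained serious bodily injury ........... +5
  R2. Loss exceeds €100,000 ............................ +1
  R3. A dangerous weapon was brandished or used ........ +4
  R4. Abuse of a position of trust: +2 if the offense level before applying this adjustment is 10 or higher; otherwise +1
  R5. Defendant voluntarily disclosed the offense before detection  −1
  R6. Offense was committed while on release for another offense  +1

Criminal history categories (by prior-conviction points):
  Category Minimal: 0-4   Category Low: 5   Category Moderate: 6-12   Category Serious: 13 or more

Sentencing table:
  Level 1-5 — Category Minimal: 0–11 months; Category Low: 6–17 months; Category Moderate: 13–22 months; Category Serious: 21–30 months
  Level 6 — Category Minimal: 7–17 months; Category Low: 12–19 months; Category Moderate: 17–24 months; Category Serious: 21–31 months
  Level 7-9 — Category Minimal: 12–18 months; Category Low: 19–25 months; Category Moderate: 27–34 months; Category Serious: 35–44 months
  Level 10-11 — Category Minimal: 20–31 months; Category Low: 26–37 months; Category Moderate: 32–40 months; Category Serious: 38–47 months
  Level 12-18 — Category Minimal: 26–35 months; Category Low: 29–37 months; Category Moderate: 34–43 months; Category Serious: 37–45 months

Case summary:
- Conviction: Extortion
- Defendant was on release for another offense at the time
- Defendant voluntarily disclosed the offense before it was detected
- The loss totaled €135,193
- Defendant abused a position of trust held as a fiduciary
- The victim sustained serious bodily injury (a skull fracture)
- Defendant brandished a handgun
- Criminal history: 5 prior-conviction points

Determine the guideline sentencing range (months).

Base offense level for extortion: 6.
R1 applies: 6 + 5 = 11.
R2 applies: 11 + 1 = 12.
R3 applies: 12 + 4 = 16.
R4 applies (level before this adjustment is 16 ≥ 10, so +2): 16 + 2 = 18.
R5 applies: 18 − 1 = 17.
R6 applies: 17 + 1 = 18.
Final offense level: 18.
Criminal history: 5 prior points → Category Low (5).
Level 18 falls in the 12-18 band.
Grid: Level 12-18 × Category Low = 29-37 months.

29-37 months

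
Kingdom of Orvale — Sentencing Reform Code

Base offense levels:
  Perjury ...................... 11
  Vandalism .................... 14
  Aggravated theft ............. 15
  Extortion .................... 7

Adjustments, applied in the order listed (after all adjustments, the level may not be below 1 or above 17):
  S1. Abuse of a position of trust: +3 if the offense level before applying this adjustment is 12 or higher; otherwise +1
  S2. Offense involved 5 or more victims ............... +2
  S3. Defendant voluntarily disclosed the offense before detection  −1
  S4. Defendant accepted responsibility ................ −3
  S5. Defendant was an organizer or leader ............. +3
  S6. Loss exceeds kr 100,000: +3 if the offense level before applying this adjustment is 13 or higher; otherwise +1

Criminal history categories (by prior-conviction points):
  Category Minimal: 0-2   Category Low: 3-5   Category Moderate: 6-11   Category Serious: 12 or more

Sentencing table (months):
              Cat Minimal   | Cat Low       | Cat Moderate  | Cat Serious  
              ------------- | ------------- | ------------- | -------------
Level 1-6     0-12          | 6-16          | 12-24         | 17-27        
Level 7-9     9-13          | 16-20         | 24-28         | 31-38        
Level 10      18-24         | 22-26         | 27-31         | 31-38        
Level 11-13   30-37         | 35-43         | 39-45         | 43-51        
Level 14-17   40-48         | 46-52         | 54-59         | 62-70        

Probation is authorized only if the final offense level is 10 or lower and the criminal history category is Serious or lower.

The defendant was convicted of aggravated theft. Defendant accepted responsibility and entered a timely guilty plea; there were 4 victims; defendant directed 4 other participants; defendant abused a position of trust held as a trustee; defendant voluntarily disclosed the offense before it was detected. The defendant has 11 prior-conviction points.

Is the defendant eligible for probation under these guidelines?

No

Base offense level for aggravated theft: 15.
S1 applies (level before this adjustment is 15 ≥ 12, so +3): 15 + 3 = 18.
S3 applies: 18 − 1 = 17.
S4 applies: 17 − 3 = 14.
S5 applies: 14 + 3 = 17.
S6 does not apply.
Final offense level: 17.
Criminal history: 11 prior points → Category Moderate (6-11).
Level 17 falls in the 14-17 band.
Grid: Level 14-17 × Category Moderate = 54-59 months.
Probation check: level 17 > 10 and category Moderate ≤ Serious → not eligible.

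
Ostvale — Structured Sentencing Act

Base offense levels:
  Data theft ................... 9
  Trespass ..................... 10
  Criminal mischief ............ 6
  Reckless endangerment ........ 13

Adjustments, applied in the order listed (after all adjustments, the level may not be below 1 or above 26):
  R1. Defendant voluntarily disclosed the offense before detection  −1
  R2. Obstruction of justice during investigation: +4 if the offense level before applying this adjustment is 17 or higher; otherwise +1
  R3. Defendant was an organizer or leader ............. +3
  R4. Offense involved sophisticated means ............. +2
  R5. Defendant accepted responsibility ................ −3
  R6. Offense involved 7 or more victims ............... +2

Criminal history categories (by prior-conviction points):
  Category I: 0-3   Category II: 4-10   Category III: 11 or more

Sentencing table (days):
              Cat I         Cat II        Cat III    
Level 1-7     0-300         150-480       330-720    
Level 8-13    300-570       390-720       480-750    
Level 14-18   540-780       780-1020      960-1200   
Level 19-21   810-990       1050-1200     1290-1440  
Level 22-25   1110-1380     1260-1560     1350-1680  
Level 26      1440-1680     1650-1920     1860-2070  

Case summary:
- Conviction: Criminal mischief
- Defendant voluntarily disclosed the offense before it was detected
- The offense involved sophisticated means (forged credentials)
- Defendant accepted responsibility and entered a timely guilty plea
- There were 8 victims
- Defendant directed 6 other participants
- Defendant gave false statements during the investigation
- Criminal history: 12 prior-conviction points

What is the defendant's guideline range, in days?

Base offense level for criminal mischief: 6.
R1 applies: 6 − 1 = 5.
R2 applies (level before this adjustment is 5 < 17, so +1): 5 + 1 = 6.
R3 applies: 6 + 3 = 9.
R4 applies: 9 + 2 = 11.
R5 applies: 11 − 3 = 8.
R6 applies: 8 + 2 = 10.
Final offense level: 10.
Criminal history: 12 prior points → Category III (11+).
Level 10 falls in the 8-13 band.
Grid: Level 8-13 × Category III = 480-750 days.

480-750 days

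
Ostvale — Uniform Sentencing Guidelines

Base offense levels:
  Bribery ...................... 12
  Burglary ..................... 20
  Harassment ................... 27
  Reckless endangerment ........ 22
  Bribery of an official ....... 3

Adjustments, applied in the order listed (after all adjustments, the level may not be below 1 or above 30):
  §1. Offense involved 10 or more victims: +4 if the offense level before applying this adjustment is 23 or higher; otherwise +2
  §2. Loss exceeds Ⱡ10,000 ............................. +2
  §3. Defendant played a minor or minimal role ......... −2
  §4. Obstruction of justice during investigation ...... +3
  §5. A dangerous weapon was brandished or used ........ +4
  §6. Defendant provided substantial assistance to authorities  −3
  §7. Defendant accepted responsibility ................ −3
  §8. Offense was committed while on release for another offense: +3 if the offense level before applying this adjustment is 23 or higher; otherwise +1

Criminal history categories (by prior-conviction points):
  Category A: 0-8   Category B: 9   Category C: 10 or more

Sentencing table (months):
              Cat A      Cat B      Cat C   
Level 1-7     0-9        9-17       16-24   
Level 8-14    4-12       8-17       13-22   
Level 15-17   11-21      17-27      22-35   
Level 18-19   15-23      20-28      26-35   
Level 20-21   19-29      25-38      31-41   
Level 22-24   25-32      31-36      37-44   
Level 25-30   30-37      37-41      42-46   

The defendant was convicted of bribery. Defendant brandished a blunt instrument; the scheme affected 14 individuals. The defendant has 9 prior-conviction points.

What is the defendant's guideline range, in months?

Base offense level for bribery: 12.
§1 applies (level before this adjustment is 12 < 23, so +2): 12 + 2 = 14.
§3 does not apply.
§4 does not apply.
§5 applies: 14 + 4 = 18.
§6 does not apply.
Final offense level: 18.
Criminal history: 9 prior points → Category B (9).
Level 18 falls in the 18-19 band.
Grid: Level 18-19 × Category B = 20-28 months.

20-28 months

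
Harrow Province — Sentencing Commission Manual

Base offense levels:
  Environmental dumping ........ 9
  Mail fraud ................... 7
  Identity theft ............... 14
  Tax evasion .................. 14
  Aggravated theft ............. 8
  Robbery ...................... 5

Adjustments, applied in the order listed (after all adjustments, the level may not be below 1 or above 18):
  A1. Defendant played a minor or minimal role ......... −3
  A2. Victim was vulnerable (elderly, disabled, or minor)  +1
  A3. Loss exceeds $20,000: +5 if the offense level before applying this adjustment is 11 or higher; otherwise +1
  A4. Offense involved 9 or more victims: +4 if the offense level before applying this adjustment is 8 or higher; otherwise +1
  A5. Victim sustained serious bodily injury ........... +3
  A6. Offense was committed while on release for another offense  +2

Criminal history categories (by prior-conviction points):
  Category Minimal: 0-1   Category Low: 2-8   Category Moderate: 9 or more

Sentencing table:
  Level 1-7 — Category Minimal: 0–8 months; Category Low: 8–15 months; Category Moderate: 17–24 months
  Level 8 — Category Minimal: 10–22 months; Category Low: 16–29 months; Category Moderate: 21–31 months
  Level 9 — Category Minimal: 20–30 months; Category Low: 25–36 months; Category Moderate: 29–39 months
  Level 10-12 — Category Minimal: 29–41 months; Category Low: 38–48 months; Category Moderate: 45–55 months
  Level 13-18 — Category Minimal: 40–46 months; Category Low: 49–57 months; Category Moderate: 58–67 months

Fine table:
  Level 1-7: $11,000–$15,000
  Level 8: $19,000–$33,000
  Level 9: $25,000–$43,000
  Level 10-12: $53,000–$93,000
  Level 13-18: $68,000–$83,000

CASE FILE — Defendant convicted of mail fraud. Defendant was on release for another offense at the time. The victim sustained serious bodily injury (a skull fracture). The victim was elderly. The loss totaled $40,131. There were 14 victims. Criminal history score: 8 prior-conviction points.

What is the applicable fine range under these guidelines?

$68,000–$83,000

Base offense level for mail fraud: 7.
A2 applies: 7 + 1 = 8.
A3 applies (level before this adjustment is 8 < 11, so +1): 8 + 1 = 9.
A4 applies (level before this adjustment is 9 ≥ 8, so +4): 9 + 4 = 13.
A5 applies: 13 + 3 = 16.
A6 applies: 16 + 2 = 18.
Final offense level: 18.
Level 18 falls in the 13-18 band.
Fine table: Level 13-18 → $68,000–$83,000.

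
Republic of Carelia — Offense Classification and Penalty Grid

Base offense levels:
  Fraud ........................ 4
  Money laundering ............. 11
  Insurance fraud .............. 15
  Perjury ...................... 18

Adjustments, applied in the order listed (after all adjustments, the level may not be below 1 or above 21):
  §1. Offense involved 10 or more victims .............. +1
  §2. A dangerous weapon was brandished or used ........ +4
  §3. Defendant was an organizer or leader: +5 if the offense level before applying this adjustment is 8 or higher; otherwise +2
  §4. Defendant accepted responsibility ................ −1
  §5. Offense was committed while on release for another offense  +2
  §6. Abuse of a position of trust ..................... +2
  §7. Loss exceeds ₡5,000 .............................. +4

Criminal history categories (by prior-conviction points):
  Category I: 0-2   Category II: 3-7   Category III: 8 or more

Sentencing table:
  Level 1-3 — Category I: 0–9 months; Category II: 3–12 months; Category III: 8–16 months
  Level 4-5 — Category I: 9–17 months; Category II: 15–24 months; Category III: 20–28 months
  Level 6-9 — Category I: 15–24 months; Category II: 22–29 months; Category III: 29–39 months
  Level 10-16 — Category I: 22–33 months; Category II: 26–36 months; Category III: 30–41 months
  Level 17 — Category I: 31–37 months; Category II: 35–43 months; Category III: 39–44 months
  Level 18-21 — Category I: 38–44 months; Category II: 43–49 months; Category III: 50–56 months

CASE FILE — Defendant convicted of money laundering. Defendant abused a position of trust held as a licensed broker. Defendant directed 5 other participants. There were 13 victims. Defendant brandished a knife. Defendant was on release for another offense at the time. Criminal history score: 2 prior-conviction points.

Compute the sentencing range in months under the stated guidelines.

Base offense level for money laundering: 11.
§1 applies: 11 + 1 = 12.
§2 applies: 12 + 4 = 16.
§3 applies (level before this adjustment is 16 ≥ 8, so +5): 16 + 5 = 21.
§4 does not apply.
§5 applies: 21 + 2 = 23.
§6 applies: 23 + 2 = 25.
Level 25 exceeds the maximum of 21; capped at 21.
Final offense level: 21.
Criminal history: 2 prior points → Category I (0-2).
Level 21 falls in the 18-21 band.
Grid: Level 18-21 × Category I = 38-44 months.

38-44 months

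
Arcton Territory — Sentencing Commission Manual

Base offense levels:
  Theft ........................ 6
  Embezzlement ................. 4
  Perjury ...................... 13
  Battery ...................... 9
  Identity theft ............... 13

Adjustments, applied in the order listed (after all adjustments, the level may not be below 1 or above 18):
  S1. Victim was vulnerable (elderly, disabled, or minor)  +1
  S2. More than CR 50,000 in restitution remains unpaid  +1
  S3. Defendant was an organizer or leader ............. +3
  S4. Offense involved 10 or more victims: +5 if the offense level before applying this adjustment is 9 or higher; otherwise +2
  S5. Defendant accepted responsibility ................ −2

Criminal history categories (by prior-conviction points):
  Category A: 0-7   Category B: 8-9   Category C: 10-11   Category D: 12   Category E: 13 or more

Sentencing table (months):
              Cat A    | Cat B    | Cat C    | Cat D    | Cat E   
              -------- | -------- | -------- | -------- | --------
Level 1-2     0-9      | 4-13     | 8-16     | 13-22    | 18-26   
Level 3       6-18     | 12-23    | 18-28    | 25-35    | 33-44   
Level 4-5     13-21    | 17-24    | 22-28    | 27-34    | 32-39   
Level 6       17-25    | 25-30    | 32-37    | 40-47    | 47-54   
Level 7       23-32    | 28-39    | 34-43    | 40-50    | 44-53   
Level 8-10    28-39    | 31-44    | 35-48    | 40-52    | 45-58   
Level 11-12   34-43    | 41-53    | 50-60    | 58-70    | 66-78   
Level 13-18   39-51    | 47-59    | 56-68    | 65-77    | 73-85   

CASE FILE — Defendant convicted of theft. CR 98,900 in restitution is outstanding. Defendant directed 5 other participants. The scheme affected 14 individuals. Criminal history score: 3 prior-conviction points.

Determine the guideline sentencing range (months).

Base offense level for theft: 6.
S2 applies: 6 + 1 = 7.
S3 applies: 7 + 3 = 10.
S4 applies (level before this adjustment is 10 ≥ 9, so +5): 10 + 5 = 15.
S5 does not apply.
Final offense level: 15.
Criminal history: 3 prior points → Category A (0-7).
Level 15 falls in the 13-18 band.
Grid: Level 13-18 × Category A = 39-51 months.

39-51 months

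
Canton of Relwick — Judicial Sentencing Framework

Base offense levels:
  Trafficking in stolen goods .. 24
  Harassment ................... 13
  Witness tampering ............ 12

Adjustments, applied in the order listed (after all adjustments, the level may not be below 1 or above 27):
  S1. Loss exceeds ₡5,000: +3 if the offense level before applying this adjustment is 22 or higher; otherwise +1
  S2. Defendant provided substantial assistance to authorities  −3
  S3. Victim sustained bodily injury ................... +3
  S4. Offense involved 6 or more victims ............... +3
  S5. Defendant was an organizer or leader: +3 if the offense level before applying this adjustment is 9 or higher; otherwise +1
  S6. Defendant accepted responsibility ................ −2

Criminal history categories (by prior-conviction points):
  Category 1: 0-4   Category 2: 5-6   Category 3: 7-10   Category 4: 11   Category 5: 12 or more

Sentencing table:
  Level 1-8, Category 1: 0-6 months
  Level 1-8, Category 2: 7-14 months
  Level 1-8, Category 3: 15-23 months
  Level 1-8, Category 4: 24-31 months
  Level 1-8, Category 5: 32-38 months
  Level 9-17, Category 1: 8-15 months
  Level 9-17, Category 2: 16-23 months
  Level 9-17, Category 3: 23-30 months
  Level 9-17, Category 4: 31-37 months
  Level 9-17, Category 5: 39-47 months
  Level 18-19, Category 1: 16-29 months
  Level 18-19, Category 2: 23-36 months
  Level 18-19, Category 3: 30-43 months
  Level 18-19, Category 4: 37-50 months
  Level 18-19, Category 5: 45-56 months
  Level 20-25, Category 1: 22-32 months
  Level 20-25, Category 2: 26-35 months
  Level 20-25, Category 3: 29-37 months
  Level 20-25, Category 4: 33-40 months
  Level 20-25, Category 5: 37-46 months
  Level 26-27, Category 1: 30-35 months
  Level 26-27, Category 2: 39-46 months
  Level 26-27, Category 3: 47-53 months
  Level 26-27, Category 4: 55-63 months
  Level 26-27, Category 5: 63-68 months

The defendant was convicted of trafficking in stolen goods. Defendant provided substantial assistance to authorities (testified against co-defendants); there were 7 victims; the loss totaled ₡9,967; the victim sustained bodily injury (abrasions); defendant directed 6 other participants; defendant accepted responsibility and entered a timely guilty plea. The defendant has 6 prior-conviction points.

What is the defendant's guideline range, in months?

39-46 months

Base offense level for trafficking in stolen goods: 24.
S1 applies (level before this adjustment is 24 ≥ 22, so +3): 24 + 3 = 27.
S2 applies: 27 − 3 = 24.
S3 applies: 24 + 3 = 27.
S4 applies: 27 + 3 = 30.
S5 applies (level before this adjustment is 30 ≥ 9, so +3): 30 + 3 = 33.
S6 applies: 33 − 2 = 31.
Level 31 exceeds the maximum of 27; capped at 27.
Final offense level: 27.
Criminal history: 6 prior points → Category 2 (5-6).
Level 27 falls in the 26-27 band.
Grid: Level 26-27 × Category 2 = 39-46 months.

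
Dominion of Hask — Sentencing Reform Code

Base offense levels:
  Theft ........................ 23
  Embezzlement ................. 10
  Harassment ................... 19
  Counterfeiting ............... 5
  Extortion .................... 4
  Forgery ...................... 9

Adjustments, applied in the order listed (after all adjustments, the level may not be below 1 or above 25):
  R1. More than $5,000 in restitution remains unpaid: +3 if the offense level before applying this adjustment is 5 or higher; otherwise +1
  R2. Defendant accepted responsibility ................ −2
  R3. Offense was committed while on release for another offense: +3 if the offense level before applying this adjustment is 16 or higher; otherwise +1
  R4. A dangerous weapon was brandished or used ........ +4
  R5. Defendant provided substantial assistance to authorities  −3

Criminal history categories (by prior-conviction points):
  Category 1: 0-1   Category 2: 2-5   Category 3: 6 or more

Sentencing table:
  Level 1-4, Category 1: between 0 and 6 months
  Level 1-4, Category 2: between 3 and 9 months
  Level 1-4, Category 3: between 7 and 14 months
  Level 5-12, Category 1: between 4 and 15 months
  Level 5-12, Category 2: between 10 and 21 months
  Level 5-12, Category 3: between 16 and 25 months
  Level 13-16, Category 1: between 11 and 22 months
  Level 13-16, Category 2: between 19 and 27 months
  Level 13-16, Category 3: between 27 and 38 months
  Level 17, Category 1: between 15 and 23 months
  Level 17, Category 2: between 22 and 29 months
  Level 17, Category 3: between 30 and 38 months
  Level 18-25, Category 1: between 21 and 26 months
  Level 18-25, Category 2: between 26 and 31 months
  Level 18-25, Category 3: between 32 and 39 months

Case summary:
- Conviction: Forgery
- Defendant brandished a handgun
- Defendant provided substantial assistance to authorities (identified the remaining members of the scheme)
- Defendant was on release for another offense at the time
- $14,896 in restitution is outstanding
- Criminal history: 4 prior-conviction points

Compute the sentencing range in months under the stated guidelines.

19-27 months

Base offense level for forgery: 9.
R1 applies (level before this adjustment is 9 ≥ 5, so +3): 9 + 3 = 12.
R2 does not apply.
R3 applies (level before this adjustment is 12 < 16, so +1): 12 + 1 = 13.
R4 applies: 13 + 4 = 17.
R5 applies: 17 − 3 = 14.
Final offense level: 14.
Criminal history: 4 prior points → Category 2 (2-5).
Level 14 falls in the 13-16 band.
Grid: Level 13-16 × Category 2 = 19-27 months.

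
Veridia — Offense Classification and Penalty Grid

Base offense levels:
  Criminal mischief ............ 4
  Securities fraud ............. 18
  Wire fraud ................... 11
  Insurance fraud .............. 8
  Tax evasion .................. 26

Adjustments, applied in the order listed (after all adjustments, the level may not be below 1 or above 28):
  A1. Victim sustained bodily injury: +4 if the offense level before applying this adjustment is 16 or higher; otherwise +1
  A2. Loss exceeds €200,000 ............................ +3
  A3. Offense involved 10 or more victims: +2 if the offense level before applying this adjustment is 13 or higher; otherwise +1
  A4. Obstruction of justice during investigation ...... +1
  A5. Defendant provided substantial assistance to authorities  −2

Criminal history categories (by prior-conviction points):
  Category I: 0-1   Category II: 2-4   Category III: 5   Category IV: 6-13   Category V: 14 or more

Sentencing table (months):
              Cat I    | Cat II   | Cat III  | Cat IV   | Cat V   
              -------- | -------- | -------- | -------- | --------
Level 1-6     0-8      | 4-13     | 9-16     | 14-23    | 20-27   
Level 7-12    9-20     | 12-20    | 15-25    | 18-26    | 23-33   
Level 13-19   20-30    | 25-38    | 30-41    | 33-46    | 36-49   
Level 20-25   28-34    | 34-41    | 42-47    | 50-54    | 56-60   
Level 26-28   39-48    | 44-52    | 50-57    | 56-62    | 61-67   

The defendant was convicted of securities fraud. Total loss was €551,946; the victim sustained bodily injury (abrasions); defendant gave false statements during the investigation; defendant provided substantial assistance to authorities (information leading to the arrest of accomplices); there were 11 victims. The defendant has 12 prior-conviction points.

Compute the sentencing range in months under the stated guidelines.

Base offense level for securities fraud: 18.
A1 applies (level before this adjustment is 18 ≥ 16, so +4): 18 + 4 = 22.
A2 applies: 22 + 3 = 25.
A3 applies (level before this adjustment is 25 ≥ 13, so +2): 25 + 2 = 27.
A4 applies: 27 + 1 = 28.
A5 applies: 28 − 2 = 26.
Final offense level: 26.
Criminal history: 12 prior points → Category IV (6-13).
Level 26 falls in the 26-28 band.
Grid: Level 26-28 × Category IV = 56-62 months.

56-62 months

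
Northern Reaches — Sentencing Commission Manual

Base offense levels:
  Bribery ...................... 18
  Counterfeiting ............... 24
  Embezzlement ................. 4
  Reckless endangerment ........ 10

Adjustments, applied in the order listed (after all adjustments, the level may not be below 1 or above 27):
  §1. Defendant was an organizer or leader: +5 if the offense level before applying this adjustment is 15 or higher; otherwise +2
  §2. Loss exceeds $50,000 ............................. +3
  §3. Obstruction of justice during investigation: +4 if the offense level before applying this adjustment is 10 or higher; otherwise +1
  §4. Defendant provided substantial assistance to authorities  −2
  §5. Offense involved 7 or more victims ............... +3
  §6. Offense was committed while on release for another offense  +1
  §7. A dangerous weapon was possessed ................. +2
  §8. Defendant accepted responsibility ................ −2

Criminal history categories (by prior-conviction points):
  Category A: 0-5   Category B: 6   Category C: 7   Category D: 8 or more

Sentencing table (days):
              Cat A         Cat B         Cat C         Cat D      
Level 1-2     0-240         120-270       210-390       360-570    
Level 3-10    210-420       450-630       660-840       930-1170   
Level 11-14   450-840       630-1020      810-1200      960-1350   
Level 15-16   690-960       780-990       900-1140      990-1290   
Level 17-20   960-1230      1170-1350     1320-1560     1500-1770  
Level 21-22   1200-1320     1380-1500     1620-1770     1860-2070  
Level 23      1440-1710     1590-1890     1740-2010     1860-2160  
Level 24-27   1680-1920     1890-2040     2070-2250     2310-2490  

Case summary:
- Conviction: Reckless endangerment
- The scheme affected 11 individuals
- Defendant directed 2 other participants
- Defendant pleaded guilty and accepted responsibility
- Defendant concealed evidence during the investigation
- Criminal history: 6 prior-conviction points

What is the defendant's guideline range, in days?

Base offense level for reckless endangerment: 10.
§1 applies (level before this adjustment is 10 < 15, so +2): 10 + 2 = 12.
§2 does not apply.
§3 applies (level before this adjustment is 12 ≥ 10, so +4): 12 + 4 = 16.
§5 applies: 16 + 3 = 19.
§8 applies: 19 − 2 = 17.
Final offense level: 17.
Criminal history: 6 prior points → Category B (6).
Level 17 falls in the 17-20 band.
Grid: Level 17-20 × Category B = 1170-1350 days.

1170-1350 days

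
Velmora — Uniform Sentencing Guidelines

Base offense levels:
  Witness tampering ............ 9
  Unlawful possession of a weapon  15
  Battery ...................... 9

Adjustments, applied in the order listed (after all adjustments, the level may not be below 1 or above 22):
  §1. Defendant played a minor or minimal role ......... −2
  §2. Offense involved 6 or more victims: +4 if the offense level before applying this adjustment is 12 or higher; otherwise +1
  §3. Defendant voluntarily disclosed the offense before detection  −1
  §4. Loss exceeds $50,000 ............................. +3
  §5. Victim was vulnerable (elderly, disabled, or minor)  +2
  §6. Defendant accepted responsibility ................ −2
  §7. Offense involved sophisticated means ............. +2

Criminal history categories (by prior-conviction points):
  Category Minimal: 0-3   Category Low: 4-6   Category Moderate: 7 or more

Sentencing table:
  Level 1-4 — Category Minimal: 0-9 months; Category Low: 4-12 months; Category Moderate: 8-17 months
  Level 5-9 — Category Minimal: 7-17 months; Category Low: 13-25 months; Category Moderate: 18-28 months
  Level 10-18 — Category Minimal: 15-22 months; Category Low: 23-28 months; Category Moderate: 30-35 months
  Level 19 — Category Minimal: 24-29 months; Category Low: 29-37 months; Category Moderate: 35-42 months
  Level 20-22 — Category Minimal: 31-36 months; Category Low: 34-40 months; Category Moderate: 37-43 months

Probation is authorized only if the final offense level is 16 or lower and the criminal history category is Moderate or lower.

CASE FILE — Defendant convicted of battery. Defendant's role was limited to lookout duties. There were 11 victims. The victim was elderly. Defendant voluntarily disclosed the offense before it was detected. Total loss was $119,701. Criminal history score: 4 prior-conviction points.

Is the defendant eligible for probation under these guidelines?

Base offense level for battery: 9.
§1 applies: 9 − 2 = 7.
§2 applies (level before this adjustment is 7 < 12, so +1): 7 + 1 = 8.
§3 applies: 8 − 1 = 7.
§4 applies: 7 + 3 = 10.
§5 applies: 10 + 2 = 12.
Final offense level: 12.
Criminal history: 4 prior points → Category Low (4-6).
Level 12 falls in the 10-18 band.
Grid: Level 10-18 × Category Low = 23-28 months.
Probation check: level 12 ≤ 16 and category Low ≤ Moderate → eligible.

Yes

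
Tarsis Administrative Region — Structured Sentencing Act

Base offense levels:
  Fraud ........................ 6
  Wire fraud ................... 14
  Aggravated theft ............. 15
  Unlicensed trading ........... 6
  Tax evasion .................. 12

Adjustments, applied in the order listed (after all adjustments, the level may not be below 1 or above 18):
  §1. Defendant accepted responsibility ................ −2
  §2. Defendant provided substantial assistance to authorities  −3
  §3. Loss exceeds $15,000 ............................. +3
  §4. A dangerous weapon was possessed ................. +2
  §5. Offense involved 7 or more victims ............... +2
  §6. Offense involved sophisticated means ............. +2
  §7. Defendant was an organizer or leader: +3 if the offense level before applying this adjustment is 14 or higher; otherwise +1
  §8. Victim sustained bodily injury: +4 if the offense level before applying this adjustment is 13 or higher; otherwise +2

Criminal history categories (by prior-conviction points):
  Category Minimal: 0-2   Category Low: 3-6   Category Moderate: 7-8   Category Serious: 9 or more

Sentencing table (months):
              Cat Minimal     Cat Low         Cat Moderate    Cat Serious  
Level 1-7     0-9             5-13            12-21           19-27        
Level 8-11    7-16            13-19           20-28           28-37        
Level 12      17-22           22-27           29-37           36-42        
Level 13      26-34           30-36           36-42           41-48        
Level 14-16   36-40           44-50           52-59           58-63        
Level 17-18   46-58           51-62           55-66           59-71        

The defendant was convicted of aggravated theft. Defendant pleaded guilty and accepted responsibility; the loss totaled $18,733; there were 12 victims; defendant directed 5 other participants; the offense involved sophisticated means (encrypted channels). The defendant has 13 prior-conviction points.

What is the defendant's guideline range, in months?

59-71 months

Base offense level for aggravated theft: 15.
§1 applies: 15 − 2 = 13.
§2 does not apply.
§3 applies: 13 + 3 = 16.
§5 applies: 16 + 2 = 18.
§6 applies: 18 + 2 = 20.
§7 applies (level before this adjustment is 20 ≥ 14, so +3): 20 + 3 = 23.
Level 23 exceeds the maximum of 18; capped at 18.
Final offense level: 18.
Criminal history: 13 prior points → Category Serious (9+).
Level 18 falls in the 17-18 band.
Grid: Level 17-18 × Category Serious = 59-71 months.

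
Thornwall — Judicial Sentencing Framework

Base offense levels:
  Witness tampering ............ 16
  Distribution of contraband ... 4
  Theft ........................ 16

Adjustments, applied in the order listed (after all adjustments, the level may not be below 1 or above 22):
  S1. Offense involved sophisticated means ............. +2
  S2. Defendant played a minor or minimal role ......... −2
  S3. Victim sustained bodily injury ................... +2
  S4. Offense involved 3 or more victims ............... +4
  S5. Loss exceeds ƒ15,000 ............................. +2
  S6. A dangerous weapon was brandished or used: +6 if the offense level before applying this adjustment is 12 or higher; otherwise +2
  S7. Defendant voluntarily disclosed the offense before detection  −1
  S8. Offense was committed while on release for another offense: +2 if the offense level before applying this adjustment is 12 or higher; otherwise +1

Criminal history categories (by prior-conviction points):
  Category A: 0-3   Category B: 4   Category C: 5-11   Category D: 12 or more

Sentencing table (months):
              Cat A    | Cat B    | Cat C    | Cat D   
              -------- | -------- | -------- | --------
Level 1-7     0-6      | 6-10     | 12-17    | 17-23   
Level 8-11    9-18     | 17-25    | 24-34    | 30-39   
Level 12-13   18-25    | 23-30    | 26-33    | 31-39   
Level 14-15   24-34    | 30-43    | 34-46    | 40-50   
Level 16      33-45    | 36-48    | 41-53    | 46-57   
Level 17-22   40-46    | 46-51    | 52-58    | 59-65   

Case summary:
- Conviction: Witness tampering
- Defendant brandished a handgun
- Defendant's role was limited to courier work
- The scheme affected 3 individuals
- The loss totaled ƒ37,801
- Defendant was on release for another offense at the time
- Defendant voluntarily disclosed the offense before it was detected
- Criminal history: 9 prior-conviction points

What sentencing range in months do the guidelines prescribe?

Base offense level for witness tampering: 16.
S1 does not apply.
S2 applies: 16 − 2 = 14.
S4 applies: 14 + 4 = 18.
S5 applies: 18 + 2 = 20.
S6 applies (level before this adjustment is 20 ≥ 12, so +6): 20 + 6 = 26.
S7 applies: 26 − 1 = 25.
S8 applies (level before this adjustment is 25 ≥ 12, so +2): 25 + 2 = 27.
Level 27 exceeds the maximum of 22; capped at 22.
Final offense level: 22.
Criminal history: 9 prior points → Category C (5-11).
Level 22 falls in the 17-22 band.
Grid: Level 17-22 × Category C = 52-58 months.

52-58 months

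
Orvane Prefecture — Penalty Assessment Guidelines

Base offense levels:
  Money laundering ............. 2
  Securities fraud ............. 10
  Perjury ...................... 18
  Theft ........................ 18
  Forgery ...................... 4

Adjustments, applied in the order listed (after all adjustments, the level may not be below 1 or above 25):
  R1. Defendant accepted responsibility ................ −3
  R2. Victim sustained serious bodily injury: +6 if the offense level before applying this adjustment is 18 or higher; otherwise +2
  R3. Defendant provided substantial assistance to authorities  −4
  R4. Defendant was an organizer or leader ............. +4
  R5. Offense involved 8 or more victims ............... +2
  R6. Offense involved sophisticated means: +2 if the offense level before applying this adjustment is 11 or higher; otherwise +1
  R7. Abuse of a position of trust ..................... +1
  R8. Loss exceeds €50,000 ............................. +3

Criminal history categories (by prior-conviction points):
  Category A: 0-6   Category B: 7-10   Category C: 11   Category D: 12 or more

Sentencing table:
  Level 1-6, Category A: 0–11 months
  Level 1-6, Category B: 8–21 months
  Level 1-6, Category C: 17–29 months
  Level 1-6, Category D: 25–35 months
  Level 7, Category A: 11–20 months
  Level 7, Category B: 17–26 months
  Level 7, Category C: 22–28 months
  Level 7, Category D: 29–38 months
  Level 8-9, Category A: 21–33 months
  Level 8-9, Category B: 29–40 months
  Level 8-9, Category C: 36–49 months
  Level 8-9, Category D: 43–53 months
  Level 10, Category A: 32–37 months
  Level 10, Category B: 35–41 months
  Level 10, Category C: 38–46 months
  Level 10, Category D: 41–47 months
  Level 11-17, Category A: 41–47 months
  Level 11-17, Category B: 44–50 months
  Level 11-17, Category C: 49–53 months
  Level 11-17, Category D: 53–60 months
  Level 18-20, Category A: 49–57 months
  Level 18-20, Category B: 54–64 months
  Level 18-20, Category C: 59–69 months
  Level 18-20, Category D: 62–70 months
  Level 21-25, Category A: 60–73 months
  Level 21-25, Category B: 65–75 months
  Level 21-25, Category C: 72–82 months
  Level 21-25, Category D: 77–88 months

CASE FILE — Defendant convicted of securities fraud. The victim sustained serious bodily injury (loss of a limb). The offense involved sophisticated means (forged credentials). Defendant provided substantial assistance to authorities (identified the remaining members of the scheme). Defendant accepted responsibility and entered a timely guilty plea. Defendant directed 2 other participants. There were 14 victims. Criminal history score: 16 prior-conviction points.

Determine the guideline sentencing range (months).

53-60 months

Base offense level for securities fraud: 10.
R1 applies: 10 − 3 = 7.
R2 applies (level before this adjustment is 7 < 18, so +2): 7 + 2 = 9.
R3 applies: 9 − 4 = 5.
R4 applies: 5 + 4 = 9.
R5 applies: 9 + 2 = 11.
R6 applies (level before this adjustment is 11 ≥ 11, so +2): 11 + 2 = 13.
R8 does not apply.
Final offense level: 13.
Criminal history: 16 prior points → Category D (12+).
Level 13 falls in the 11-17 band.
Grid: Level 11-17 × Category D = 53-60 months.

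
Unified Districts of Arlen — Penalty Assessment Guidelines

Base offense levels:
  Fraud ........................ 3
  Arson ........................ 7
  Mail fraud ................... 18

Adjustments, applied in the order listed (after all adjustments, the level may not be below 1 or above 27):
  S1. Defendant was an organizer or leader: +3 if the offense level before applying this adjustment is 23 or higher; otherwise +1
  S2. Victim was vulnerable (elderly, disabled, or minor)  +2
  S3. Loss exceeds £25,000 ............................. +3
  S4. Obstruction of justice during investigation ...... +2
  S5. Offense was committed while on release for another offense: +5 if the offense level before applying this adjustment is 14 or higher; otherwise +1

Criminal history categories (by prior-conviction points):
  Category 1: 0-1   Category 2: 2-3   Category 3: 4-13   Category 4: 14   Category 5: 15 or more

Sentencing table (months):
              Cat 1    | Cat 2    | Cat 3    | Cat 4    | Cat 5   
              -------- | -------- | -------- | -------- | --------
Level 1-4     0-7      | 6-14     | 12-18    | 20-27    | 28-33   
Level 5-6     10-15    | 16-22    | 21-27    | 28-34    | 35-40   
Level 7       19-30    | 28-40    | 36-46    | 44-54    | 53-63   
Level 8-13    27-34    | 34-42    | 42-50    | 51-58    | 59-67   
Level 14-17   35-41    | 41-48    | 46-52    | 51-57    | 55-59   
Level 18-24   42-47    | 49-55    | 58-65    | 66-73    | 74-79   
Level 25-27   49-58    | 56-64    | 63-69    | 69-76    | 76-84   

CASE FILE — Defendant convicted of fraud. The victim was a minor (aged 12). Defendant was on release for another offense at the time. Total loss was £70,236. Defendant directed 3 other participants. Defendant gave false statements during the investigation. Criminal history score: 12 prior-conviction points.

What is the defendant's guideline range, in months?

42-50 months

Base offense level for fraud: 3.
S1 applies (level before this adjustment is 3 < 23, so +1): 3 + 1 = 4.
S2 applies: 4 + 2 = 6.
S3 applies: 6 + 3 = 9.
S4 applies: 9 + 2 = 11.
S5 applies (level before this adjustment is 11 < 14, so +1): 11 + 1 = 12.
Final offense level: 12.
Criminal history: 12 prior points → Category 3 (4-13).
Level 12 falls in the 8-13 band.
Grid: Level 8-13 × Category 3 = 42-50 months.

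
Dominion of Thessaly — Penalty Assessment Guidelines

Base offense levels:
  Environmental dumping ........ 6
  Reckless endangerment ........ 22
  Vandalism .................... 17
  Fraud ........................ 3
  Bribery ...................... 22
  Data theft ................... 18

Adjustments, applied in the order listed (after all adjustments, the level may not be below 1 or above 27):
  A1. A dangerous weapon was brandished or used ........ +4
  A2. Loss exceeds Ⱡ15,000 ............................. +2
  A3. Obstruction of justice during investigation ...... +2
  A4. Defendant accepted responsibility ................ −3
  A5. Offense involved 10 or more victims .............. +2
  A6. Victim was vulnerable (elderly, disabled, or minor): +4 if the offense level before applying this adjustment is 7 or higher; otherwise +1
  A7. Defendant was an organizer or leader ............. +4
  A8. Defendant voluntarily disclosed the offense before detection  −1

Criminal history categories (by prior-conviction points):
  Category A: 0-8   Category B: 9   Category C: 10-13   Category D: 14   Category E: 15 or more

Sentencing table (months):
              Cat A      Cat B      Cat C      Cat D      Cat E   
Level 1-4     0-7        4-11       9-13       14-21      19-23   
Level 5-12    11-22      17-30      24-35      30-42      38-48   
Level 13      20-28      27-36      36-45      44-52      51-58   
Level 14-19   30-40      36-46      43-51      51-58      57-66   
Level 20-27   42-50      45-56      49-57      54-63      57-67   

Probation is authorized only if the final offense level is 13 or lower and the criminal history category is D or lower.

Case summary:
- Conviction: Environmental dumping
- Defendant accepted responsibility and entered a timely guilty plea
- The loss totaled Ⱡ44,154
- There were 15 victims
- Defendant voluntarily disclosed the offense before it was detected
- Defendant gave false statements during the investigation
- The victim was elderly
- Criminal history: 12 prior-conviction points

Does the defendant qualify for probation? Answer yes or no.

Base offense level for environmental dumping: 6.
A1 does not apply.
A2 applies: 6 + 2 = 8.
A3 applies: 8 + 2 = 10.
A4 applies: 10 − 3 = 7.
A5 applies: 7 + 2 = 9.
A6 applies (level before this adjustment is 9 ≥ 7, so +4): 9 + 4 = 13.
A7 does not apply.
A8 applies: 13 − 1 = 12.
Final offense level: 12.
Criminal history: 12 prior points → Category C (10-13).
Level 12 falls in the 5-12 band.
Grid: Level 5-12 × Category C = 24-35 months.
Probation check: level 12 ≤ 13 and category C ≤ D → eligible.

Yes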